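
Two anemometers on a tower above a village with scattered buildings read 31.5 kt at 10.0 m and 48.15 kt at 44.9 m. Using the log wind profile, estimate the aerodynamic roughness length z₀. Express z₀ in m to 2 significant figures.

z₀ ≈ 0.58 m

Log law: V(z) ∝ ln(z/z₀). With r = V₁/V₂ = 31.5/48.15 = 0.65421,
r · ln(z₂/z₀) = ln(z₁/z₀) ⇒ ln z₀ = (ln z₁ − r·ln z₂)/(1 − r)
ln z₀ = (2.30259 − 0.65421×3.80444) / 0.34579 = -0.5388
z₀ = exp(-0.5388) = 0.5835 m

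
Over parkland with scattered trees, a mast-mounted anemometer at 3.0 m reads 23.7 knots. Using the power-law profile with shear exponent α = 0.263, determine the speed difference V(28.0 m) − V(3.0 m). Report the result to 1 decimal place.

18.9 knots

Power law: V₂ = V₁ · (z₂/z₁)^α = 23.7 × (9.3333)^0.263 = 42.6450 knots
ΔV = 42.6450 − 23.7 = 18.9450 knots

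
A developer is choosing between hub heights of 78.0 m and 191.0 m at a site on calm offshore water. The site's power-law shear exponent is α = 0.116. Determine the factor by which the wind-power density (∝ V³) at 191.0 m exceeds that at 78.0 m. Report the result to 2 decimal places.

Speed ratio: V_B/V_A = (z_B/z_A)^α = (191.0/78.0)^0.116 = (2.4487)^0.116 = 1.10947
Power-density ratio: P_B/P_A = (V_B/V_A)³ = (1.10947)³ = 1.36569

1.37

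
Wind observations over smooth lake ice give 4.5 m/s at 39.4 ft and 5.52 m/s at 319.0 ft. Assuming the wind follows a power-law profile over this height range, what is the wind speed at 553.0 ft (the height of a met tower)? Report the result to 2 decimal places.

5.82 m/s

First find α: α = ln(V₂/V₁)/ln(z₂/z₁) = ln(5.52/4.5)/ln(319.0/39.4) = 0.20430/2.09143 = 0.0977
Extrapolate from 319.0 ft to 553.0 ft: V₃ = 5.52 × (553.0/319.0)^0.0977 = 5.52 × 1.0552 = 5.8248 m/s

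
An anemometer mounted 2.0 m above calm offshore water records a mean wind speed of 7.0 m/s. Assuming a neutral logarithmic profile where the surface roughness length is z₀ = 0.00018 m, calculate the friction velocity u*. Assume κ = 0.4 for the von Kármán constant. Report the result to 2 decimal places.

Log law: V(z) = (u*/κ) · ln(z/z₀) ⇒ u* = κ · V / ln(z/z₀)
u* = 0.4 × 7.0 / ln(2.0/0.00018) = 0.4 × 7.0 / 9.3157
   = 2.8000 / 9.3157 = 0.3006 m/s

u* ≈ 0.30 m/s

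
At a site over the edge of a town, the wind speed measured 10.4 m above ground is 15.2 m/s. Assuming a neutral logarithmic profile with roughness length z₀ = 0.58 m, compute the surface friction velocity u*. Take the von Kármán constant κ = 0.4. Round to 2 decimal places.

u* ≈ 2.11 m/s

Log law: V(z) = (u*/κ) · ln(z/z₀) ⇒ u* = κ · V / ln(z/z₀)
u* = 0.4 × 15.2 / ln(10.4/0.58) = 0.4 × 15.2 / 2.8865
   = 6.0800 / 2.8865 = 2.1063 m/s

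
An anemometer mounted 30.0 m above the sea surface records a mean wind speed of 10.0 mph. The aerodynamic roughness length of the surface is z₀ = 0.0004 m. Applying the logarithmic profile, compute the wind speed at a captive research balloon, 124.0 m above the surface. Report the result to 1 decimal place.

Log law: V(z) ∝ ln(z/z₀), so V₂/V₁ = ln(z₂/z₀) / ln(z₁/z₀).
ln(124.0/0.0004) = 12.6443, ln(30.0/0.0004) = 11.2252
V₂ = 10.0 × 12.6443/11.2252 = 10.0 × 1.1264 = 11.2642 mph

11.3 mph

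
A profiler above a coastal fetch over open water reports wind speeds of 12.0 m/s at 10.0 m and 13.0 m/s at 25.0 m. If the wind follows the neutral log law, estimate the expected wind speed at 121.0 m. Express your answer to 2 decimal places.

14.72 m/s

Log law: V ∝ ln(z/z₀). From the pair, with r = V₁/V₂ = 0.92308,
ln z₀ = (ln z₁ − r·ln z₂)/(1 − r) = (2.3026 − 0.92308×3.2189)/0.07692 = -8.6929 → z₀ = 0.0001678 m
V₃ = V₁ · ln(z₃/z₀)/ln(z₁/z₀) = 12.0 × 13.4887/10.9955 = 14.7210 m/s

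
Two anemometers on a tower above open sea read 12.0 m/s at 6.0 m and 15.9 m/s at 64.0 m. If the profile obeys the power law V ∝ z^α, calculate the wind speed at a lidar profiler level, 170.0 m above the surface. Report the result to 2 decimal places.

17.86 m/s

First find α: α = ln(V₂/V₁)/ln(z₂/z₁) = ln(15.9/12.0)/ln(64.0/6.0) = 0.28141/2.36712 = 0.1189
Extrapolate from 64.0 m to 170.0 m: V₃ = 15.9 × (170.0/64.0)^0.1189 = 15.9 × 1.1232 = 17.8581 m/s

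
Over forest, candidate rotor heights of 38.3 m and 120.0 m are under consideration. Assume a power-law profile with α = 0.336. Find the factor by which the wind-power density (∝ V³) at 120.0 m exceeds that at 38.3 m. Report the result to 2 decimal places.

3.16

Speed ratio: V_B/V_A = (z_B/z_A)^α = (120.0/38.3)^0.336 = (3.1332)^0.336 = 1.46774
Power-density ratio: P_B/P_A = (V_B/V_A)³ = (1.46774)³ = 3.16192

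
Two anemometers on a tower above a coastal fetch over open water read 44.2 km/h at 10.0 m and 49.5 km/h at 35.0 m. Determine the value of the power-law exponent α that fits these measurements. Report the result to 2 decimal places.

α ≈ 0.09

Power law: V₂/V₁ = (z₂/z₁)^α ⇒ α = ln(V₂/V₁) / ln(z₂/z₁)
α = ln(49.5/44.2) / ln(35.0/10.0) = ln(1.1199) / ln(3.5000)
  = 0.11325 / 1.25276 = 0.09040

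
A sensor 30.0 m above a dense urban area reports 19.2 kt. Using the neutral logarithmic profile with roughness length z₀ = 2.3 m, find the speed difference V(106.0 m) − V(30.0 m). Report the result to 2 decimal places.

9.44 kt

Log law: V₂ = V₁ · ln(z₂/z₀)/ln(z₁/z₀) = 19.2 × 3.8305/2.5683 = 28.6363 kt
ΔV = 28.6363 − 19.2 = 9.4363 kt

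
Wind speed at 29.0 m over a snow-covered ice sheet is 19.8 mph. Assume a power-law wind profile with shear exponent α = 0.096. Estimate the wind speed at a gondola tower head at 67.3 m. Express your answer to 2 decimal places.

Power-law profile: V₂ = V₁ · (z₂/z₁)^α
V₂ = 19.8 × (67.3/29.0)^0.096 = 19.8 × (2.3207)^0.096
    = 19.8 × 1.0842 = 21.4667 mph

21.47 mph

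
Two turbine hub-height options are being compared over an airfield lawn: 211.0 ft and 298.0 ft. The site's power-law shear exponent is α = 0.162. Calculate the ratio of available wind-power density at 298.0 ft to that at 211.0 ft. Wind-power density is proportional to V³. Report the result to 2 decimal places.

Speed ratio: V_B/V_A = (z_B/z_A)^α = (298.0/211.0)^0.162 = (1.4123)^0.162 = 1.05752
Power-density ratio: P_B/P_A = (V_B/V_A)³ = (1.05752)³ = 1.18268

1.18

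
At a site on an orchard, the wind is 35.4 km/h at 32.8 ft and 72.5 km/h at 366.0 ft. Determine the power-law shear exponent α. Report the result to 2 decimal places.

α ≈ 0.30

Power law: V₂/V₁ = (z₂/z₁)^α ⇒ α = ln(V₂/V₁) / ln(z₂/z₁)
α = ln(72.5/35.4) / ln(366.0/32.8) = ln(2.0480) / ln(11.1585)
  = 0.71687 / 2.41220 = 0.29719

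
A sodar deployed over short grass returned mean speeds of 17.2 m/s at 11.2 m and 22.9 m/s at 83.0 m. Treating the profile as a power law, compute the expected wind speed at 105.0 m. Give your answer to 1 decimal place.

23.7 m/s

First find α: α = ln(V₂/V₁)/ln(z₂/z₁) = ln(22.9/17.2)/ln(83.0/11.2) = 0.28623/2.00293 = 0.1429
Extrapolate from 83.0 m to 105.0 m: V₃ = 22.9 × (105.0/83.0)^0.1429 = 22.9 × 1.0342 = 23.6825 m/s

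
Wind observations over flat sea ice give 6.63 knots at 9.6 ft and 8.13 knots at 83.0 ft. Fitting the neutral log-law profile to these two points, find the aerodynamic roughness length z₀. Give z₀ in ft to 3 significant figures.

z₀ ≈ 0.000694 ft

Log law: V(z) ∝ ln(z/z₀). With r = V₁/V₂ = 6.63/8.13 = 0.81550,
r · ln(z₂/z₀) = ln(z₁/z₀) ⇒ ln z₀ = (ln z₁ − r·ln z₂)/(1 − r)
ln z₀ = (2.26176 − 0.81550×4.41884) / 0.18450 = -7.2725
z₀ = exp(-7.2725) = 0.0006944 ft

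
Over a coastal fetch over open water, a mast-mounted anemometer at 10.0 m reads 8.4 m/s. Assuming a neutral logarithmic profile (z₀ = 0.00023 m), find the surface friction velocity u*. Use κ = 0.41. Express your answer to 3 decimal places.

Log law: V(z) = (u*/κ) · ln(z/z₀) ⇒ u* = κ · V / ln(z/z₀)
u* = 0.41 × 8.4 / ln(10.0/0.00023) = 0.41 × 8.4 / 10.6800
   = 3.4440 / 10.6800 = 0.3225 m/s

u* ≈ 0.322 m/s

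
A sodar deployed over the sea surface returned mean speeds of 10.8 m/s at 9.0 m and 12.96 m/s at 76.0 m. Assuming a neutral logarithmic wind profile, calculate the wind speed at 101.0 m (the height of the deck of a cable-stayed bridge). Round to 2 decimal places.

Log law: V ∝ ln(z/z₀). From the pair, with r = V₁/V₂ = 0.83333,
ln z₀ = (ln z₁ − r·ln z₂)/(1 − r) = (2.1972 − 0.83333×4.3307)/0.16667 = -8.4703 → z₀ = 0.0002096 m
V₃ = V₁ · ln(z₃/z₀)/ln(z₁/z₀) = 10.8 × 13.0854/10.6675 = 13.2479 m/s

13.25 m/s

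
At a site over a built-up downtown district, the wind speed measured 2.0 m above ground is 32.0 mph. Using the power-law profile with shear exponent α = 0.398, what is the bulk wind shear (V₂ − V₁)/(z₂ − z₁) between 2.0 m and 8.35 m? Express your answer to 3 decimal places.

Power law: V₂ = V₁ · (z₂/z₁)^α = 32.0 × (4.1750)^0.398 = 56.5160 mph
ΔV/Δz = (56.5160 − 32.0)/(8.35 − 2.0) = 24.5160/6.3500 = 3.86078 mph/m

3.861 mph/m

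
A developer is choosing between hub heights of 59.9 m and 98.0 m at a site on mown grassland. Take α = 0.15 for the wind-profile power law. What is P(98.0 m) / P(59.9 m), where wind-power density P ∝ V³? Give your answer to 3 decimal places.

1.248

Speed ratio: V_B/V_A = (z_B/z_A)^α = (98.0/59.9)^0.15 = (1.6361)^0.15 = 1.07664
Power-density ratio: P_B/P_A = (V_B/V_A)³ = (1.07664)³ = 1.24799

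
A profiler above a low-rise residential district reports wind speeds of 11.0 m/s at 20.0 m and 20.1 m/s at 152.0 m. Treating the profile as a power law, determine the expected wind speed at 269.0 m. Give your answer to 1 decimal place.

First find α: α = ln(V₂/V₁)/ln(z₂/z₁) = ln(20.1/11.0)/ln(152.0/20.0) = 0.60282/2.02815 = 0.2972
Extrapolate from 152.0 m to 269.0 m: V₃ = 20.1 × (269.0/152.0)^0.2972 = 20.1 × 1.1849 = 23.8167 m/s

23.8 m/s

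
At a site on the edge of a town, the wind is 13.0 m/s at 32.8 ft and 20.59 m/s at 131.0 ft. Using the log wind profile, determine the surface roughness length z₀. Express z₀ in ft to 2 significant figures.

z₀ ≈ 3.1 ft

Log law: V(z) ∝ ln(z/z₀). With r = V₁/V₂ = 13.0/20.59 = 0.63137,
r · ln(z₂/z₀) = ln(z₁/z₀) ⇒ ln z₀ = (ln z₁ − r·ln z₂)/(1 − r)
ln z₀ = (3.49043 − 0.63137×4.87520) / 0.36863 = 1.1186
z₀ = exp(1.1186) = 3.061 ft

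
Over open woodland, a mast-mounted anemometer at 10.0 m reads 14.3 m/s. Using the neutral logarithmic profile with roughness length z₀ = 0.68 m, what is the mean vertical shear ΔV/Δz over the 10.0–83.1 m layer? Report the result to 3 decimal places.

Log law: V₂ = V₁ · ln(z₂/z₀)/ln(z₁/z₀) = 14.3 × 4.8057/2.6882 = 25.5637 m/s
ΔV/Δz = (25.5637 − 14.3)/(83.1 − 10.0) = 11.2637/73.1000 = 0.15409 m/s/m

0.154 m/s/m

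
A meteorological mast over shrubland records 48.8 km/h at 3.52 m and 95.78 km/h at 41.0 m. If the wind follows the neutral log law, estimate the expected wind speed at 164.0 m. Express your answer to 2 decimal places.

Log law: V ∝ ln(z/z₀). From the pair, with r = V₁/V₂ = 0.50950,
ln z₀ = (ln z₁ − r·ln z₂)/(1 − r) = (1.2585 − 0.50950×3.7136)/0.49050 = -1.2918 → z₀ = 0.2748 m
V₃ = V₁ · ln(z₃/z₀)/ln(z₁/z₀) = 48.8 × 6.3916/2.5502 = 122.3076 km/h

122.31 km/h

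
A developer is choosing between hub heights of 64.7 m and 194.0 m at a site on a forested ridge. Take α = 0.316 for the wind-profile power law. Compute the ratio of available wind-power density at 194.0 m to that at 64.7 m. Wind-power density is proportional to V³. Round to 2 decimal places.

2.83

Speed ratio: V_B/V_A = (z_B/z_A)^α = (194.0/64.7)^0.316 = (2.9985)^0.316 = 1.41481
Power-density ratio: P_B/P_A = (V_B/V_A)³ = (1.41481)³ = 2.83204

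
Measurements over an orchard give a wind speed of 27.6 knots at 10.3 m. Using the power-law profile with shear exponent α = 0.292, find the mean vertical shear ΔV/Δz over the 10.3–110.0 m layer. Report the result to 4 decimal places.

0.2759 knots/m

Power law: V₂ = V₁ · (z₂/z₁)^α = 27.6 × (10.6796)^0.292 = 55.1121 knots
ΔV/Δz = (55.1121 − 27.6)/(110.0 − 10.3) = 27.5121/99.7000 = 0.27595 knots/m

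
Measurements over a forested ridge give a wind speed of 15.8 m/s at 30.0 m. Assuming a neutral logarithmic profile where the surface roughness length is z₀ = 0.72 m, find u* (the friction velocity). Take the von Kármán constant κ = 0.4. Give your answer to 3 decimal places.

u* ≈ 1.695 m/s

Log law: V(z) = (u*/κ) · ln(z/z₀) ⇒ u* = κ · V / ln(z/z₀)
u* = 0.4 × 15.8 / ln(30.0/0.72) = 0.4 × 15.8 / 3.7297
   = 6.3200 / 3.7297 = 1.6945 m/s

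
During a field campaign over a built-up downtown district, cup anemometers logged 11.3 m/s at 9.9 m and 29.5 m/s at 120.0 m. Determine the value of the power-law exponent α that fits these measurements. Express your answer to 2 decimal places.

α ≈ 0.38

Power law: V₂/V₁ = (z₂/z₁)^α ⇒ α = ln(V₂/V₁) / ln(z₂/z₁)
α = ln(29.5/11.3) / ln(120.0/9.9) = ln(2.6106) / ln(12.1212)
  = 0.95959 / 2.49496 = 0.38461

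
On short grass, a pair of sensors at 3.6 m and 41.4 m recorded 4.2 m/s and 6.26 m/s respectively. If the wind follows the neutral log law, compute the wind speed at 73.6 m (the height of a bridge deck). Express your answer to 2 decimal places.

6.75 m/s

Log law: V ∝ ln(z/z₀). From the pair, with r = V₁/V₂ = 0.67093,
ln z₀ = (ln z₁ − r·ln z₂)/(1 − r) = (1.2809 − 0.67093×3.7233)/0.32907 = -3.6986 → z₀ = 0.02476 m
V₃ = V₁ · ln(z₃/z₀)/ln(z₁/z₀) = 4.2 × 7.9973/4.9795 = 6.7453 m/s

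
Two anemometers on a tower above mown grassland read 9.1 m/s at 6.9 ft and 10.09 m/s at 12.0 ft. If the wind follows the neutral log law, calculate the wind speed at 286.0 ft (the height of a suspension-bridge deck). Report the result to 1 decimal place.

Log law: V ∝ ln(z/z₀). From the pair, with r = V₁/V₂ = 0.90188,
ln z₀ = (ln z₁ − r·ln z₂)/(1 − r) = (1.9315 − 0.90188×2.4849)/0.09812 = -3.1552 → z₀ = 0.04263 ft
V₃ = V₁ · ln(z₃/z₀)/ln(z₁/z₀) = 9.1 × 8.8111/5.0867 = 15.7630 m/s

15.8 m/s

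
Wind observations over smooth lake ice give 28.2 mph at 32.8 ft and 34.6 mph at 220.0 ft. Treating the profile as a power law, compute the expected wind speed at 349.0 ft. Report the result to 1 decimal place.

36.4 mph

First find α: α = ln(V₂/V₁)/ln(z₂/z₁) = ln(34.6/28.2)/ln(220.0/32.8) = 0.20453/1.90320 = 0.1075
Extrapolate from 220.0 ft to 349.0 ft: V₃ = 34.6 × (349.0/220.0)^0.1075 = 34.6 × 1.0508 = 36.3591 mph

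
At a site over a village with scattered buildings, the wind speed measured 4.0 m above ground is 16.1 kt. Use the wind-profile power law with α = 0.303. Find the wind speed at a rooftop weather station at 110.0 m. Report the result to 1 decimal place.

Power-law profile: V₂ = V₁ · (z₂/z₁)^α
V₂ = 16.1 × (110.0/4.0)^0.303 = 16.1 × (27.5000)^0.303
    = 16.1 × 2.7297 = 43.9485 kt

43.9 kt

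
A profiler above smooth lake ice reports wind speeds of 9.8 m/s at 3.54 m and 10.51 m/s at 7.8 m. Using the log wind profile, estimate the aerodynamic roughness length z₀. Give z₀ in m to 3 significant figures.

Log law: V(z) ∝ ln(z/z₀). With r = V₁/V₂ = 9.8/10.51 = 0.93245,
r · ln(z₂/z₀) = ln(z₁/z₀) ⇒ ln z₀ = (ln z₁ − r·ln z₂)/(1 − r)
ln z₀ = (1.26413 − 0.93245×2.05412) / 0.06755 = -9.6401
z₀ = exp(-9.6401) = 0.00006507 m

z₀ ≈ 0.0000651 m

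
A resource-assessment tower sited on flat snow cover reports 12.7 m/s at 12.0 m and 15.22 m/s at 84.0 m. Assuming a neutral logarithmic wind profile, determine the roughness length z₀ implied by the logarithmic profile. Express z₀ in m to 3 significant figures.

z₀ ≈ 0.000661 m

Log law: V(z) ∝ ln(z/z₀). With r = V₁/V₂ = 12.7/15.22 = 0.83443,
r · ln(z₂/z₀) = ln(z₁/z₀) ⇒ ln z₀ = (ln z₁ − r·ln z₂)/(1 − r)
ln z₀ = (2.48491 − 0.83443×4.43082) / 0.16557 = -7.3219
z₀ = exp(-7.3219) = 0.0006609 m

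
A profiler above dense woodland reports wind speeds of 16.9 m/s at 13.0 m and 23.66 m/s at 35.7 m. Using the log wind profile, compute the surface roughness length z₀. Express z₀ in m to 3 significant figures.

z₀ ≈ 1.04 m

Log law: V(z) ∝ ln(z/z₀). With r = V₁/V₂ = 16.9/23.66 = 0.71429,
r · ln(z₂/z₀) = ln(z₁/z₀) ⇒ ln z₀ = (ln z₁ − r·ln z₂)/(1 − r)
ln z₀ = (2.56495 − 0.71429×3.57515) / 0.28571 = 0.0394
z₀ = exp(0.0394) = 1.040 m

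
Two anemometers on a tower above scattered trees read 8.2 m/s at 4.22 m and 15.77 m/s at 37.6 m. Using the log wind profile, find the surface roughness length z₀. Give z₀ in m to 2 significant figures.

Log law: V(z) ∝ ln(z/z₀). With r = V₁/V₂ = 8.2/15.77 = 0.51997,
r · ln(z₂/z₀) = ln(z₁/z₀) ⇒ ln z₀ = (ln z₁ − r·ln z₂)/(1 − r)
ln z₀ = (1.43984 − 0.51997×3.62700) / 0.48003 = -0.9294
z₀ = exp(-0.9294) = 0.3948 m

z₀ ≈ 0.39 m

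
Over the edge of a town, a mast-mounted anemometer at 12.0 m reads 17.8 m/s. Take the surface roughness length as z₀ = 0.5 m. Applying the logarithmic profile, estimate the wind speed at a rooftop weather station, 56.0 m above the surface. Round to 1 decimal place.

26.4 m/s

Log law: V(z) ∝ ln(z/z₀), so V₂/V₁ = ln(z₂/z₀) / ln(z₁/z₀).
ln(56.0/0.5) = 4.7185, ln(12.0/0.5) = 3.1781
V₂ = 17.8 × 4.7185/3.1781 = 17.8 × 1.4847 = 26.4279 m/s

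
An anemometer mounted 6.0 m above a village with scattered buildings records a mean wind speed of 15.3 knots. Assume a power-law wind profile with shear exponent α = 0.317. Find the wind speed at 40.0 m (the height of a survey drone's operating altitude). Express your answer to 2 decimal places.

27.92 knots

Power-law profile: V₂ = V₁ · (z₂/z₁)^α
V₂ = 15.3 × (40.0/6.0)^0.317 = 15.3 × (6.6667)^0.317
    = 15.3 × 1.8246 = 27.9171 knots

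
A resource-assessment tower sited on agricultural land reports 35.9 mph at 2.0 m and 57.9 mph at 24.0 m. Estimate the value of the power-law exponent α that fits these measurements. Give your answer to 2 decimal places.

Power law: V₂/V₁ = (z₂/z₁)^α ⇒ α = ln(V₂/V₁) / ln(z₂/z₁)
α = ln(57.9/35.9) / ln(24.0/2.0) = ln(1.6128) / ln(12.0000)
  = 0.47798 / 2.48491 = 0.19235

α ≈ 0.19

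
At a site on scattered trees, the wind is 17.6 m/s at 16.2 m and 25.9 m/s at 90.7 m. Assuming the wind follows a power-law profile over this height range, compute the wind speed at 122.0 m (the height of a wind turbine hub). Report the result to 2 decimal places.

27.68 m/s

First find α: α = ln(V₂/V₁)/ln(z₂/z₁) = ln(25.9/17.6)/ln(90.7/16.2) = 0.38634/1.72255 = 0.2243
Extrapolate from 90.7 m to 122.0 m: V₃ = 25.9 × (122.0/90.7)^0.2243 = 25.9 × 1.0688 = 27.6807 m/s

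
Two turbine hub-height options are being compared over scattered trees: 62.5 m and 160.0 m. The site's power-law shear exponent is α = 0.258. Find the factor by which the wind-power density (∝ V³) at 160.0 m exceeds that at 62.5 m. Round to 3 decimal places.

2.070

Speed ratio: V_B/V_A = (z_B/z_A)^α = (160.0/62.5)^0.258 = (2.5600)^0.258 = 1.27446
Power-density ratio: P_B/P_A = (V_B/V_A)³ = (1.27446)³ = 2.07004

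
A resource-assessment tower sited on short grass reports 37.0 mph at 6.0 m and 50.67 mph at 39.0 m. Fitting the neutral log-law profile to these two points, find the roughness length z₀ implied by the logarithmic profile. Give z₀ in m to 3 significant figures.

z₀ ≈ 0.0378 m

Log law: V(z) ∝ ln(z/z₀). With r = V₁/V₂ = 37.0/50.67 = 0.73022,
r · ln(z₂/z₀) = ln(z₁/z₀) ⇒ ln z₀ = (ln z₁ − r·ln z₂)/(1 − r)
ln z₀ = (1.79176 − 0.73022×3.66356) / 0.26978 = -3.2746
z₀ = exp(-3.2746) = 0.03783 m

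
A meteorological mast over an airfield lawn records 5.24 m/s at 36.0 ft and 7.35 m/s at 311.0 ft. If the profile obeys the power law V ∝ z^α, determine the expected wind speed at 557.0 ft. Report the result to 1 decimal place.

8.1 m/s

First find α: α = ln(V₂/V₁)/ln(z₂/z₁) = ln(7.35/5.24)/ln(311.0/36.0) = 0.33838/2.15627 = 0.1569
Extrapolate from 311.0 ft to 557.0 ft: V₃ = 7.35 × (557.0/311.0)^0.1569 = 7.35 × 1.0958 = 8.0539 m/s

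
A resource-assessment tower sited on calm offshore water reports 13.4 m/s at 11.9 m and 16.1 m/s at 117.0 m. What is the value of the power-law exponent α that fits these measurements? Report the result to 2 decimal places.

Power law: V₂/V₁ = (z₂/z₁)^α ⇒ α = ln(V₂/V₁) / ln(z₂/z₁)
α = ln(16.1/13.4) / ln(117.0/11.9) = ln(1.2015) / ln(9.8319)
  = 0.18356 / 2.28564 = 0.08031

α ≈ 0.08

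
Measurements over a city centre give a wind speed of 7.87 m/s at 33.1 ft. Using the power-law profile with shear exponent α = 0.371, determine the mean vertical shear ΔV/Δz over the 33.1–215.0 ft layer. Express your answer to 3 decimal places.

0.043 m/s/ft

Power law: V₂ = V₁ · (z₂/z₁)^α = 7.87 × (6.4955)^0.371 = 15.7563 m/s
ΔV/Δz = (15.7563 − 7.87)/(215.0 − 33.1) = 7.8863/181.9000 = 0.04335 m/s/ft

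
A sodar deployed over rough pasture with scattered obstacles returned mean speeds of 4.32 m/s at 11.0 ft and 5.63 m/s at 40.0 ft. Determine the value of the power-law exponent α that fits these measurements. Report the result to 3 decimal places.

α ≈ 0.205

Power law: V₂/V₁ = (z₂/z₁)^α ⇒ α = ln(V₂/V₁) / ln(z₂/z₁)
α = ln(5.63/4.32) / ln(40.0/11.0) = ln(1.3032) / ln(3.6364)
  = 0.26485 / 1.29098 = 0.20516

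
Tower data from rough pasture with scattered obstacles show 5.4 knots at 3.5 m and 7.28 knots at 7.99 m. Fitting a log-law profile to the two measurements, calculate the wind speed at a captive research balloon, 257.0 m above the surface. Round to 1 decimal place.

15.2 knots

Log law: V ∝ ln(z/z₀). From the pair, with r = V₁/V₂ = 0.74176,
ln z₀ = (ln z₁ − r·ln z₂)/(1 − r) = (1.2528 − 0.74176×2.0782)/0.25824 = -1.1181 → z₀ = 0.3269 m
V₃ = V₁ · ln(z₃/z₀)/ln(z₁/z₀) = 5.4 × 6.6672/2.3709 = 15.1853 knots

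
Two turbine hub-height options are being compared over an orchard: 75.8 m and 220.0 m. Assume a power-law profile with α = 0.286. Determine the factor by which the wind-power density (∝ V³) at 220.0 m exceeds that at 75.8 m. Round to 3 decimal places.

2.495

Speed ratio: V_B/V_A = (z_B/z_A)^α = (220.0/75.8)^0.286 = (2.9024)^0.286 = 1.35627
Power-density ratio: P_B/P_A = (V_B/V_A)³ = (1.35627)³ = 2.49484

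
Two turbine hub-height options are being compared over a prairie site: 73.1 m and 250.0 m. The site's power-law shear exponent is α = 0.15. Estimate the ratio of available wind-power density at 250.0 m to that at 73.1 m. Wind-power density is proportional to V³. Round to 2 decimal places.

1.74

Speed ratio: V_B/V_A = (z_B/z_A)^α = (250.0/73.1)^0.15 = (3.4200)^0.15 = 1.20255
Power-density ratio: P_B/P_A = (V_B/V_A)³ = (1.20255)³ = 1.73904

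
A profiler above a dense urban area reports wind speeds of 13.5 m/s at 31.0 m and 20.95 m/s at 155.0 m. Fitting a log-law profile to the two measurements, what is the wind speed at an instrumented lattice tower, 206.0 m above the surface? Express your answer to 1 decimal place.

22.3 m/s

Log law: V ∝ ln(z/z₀). From the pair, with r = V₁/V₂ = 0.64439,
ln z₀ = (ln z₁ − r·ln z₂)/(1 − r) = (3.4340 − 0.64439×5.0434)/0.35561 = 0.5176 → z₀ = 1.678 m
V₃ = V₁ · ln(z₃/z₀)/ln(z₁/z₀) = 13.5 × 4.8103/2.9164 = 22.2667 m/s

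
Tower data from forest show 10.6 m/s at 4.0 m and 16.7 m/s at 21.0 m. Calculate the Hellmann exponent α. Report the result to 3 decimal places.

Power law: V₂/V₁ = (z₂/z₁)^α ⇒ α = ln(V₂/V₁) / ln(z₂/z₁)
α = ln(16.7/10.6) / ln(21.0/4.0) = ln(1.5755) / ln(5.2500)
  = 0.45455 / 1.65823 = 0.27412

α ≈ 0.274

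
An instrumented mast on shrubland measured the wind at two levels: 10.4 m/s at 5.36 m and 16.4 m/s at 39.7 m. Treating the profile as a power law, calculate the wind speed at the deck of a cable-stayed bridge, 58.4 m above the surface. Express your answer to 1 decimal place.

First find α: α = ln(V₂/V₁)/ln(z₂/z₁) = ln(16.4/10.4)/ln(39.7/5.36) = 0.45548/2.00239 = 0.2275
Extrapolate from 39.7 m to 58.4 m: V₃ = 16.4 × (58.4/39.7)^0.2275 = 16.4 × 1.0918 = 17.9049 m/s

17.9 m/s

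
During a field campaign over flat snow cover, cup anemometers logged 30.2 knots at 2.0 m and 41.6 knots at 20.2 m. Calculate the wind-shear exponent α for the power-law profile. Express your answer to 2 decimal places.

Power law: V₂/V₁ = (z₂/z₁)^α ⇒ α = ln(V₂/V₁) / ln(z₂/z₁)
α = ln(41.6/30.2) / ln(20.2/2.0) = ln(1.3775) / ln(10.1000)
  = 0.32026 / 2.31254 = 0.13849

α ≈ 0.14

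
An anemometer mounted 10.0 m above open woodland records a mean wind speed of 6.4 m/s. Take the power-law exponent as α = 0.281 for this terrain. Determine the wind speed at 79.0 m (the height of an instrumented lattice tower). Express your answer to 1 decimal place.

11.4 m/s

Power-law profile: V₂ = V₁ · (z₂/z₁)^α
V₂ = 6.4 × (79.0/10.0)^0.281 = 6.4 × (7.9000)^0.281
    = 6.4 × 1.7874 = 11.4397 m/s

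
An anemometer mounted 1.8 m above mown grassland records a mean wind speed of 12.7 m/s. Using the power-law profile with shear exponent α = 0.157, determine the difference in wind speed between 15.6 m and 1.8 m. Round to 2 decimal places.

5.13 m/s

Power law: V₂ = V₁ · (z₂/z₁)^α = 12.7 × (8.6667)^0.157 = 17.8257 m/s
ΔV = 17.8257 − 12.7 = 5.1257 m/s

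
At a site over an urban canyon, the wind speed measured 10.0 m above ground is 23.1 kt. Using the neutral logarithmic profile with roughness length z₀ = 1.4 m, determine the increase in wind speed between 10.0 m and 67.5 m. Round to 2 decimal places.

Log law: V₂ = V₁ · ln(z₂/z₀)/ln(z₁/z₀) = 23.1 × 3.8757/1.9661 = 45.5354 kt
ΔV = 45.5354 − 23.1 = 22.4354 kt

22.44 kt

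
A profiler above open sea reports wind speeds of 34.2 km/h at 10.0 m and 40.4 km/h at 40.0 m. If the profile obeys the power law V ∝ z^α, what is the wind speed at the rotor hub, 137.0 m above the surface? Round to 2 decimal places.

First find α: α = ln(V₂/V₁)/ln(z₂/z₁) = ln(40.4/34.2)/ln(40.0/10.0) = 0.16660/1.38629 = 0.1202
Extrapolate from 40.0 m to 137.0 m: V₃ = 40.4 × (137.0/40.0)^0.1202 = 40.4 × 1.1595 = 46.8421 km/h

46.84 km/h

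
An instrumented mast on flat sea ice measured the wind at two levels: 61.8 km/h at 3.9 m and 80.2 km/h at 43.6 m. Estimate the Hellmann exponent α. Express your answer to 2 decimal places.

α ≈ 0.11

Power law: V₂/V₁ = (z₂/z₁)^α ⇒ α = ln(V₂/V₁) / ln(z₂/z₁)
α = ln(80.2/61.8) / ln(43.6/3.9) = ln(1.2977) / ln(11.1795)
  = 0.26062 / 2.41408 = 0.10796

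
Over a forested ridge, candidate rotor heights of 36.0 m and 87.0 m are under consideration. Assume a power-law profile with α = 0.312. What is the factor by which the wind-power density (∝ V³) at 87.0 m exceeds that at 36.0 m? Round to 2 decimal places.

Speed ratio: V_B/V_A = (z_B/z_A)^α = (87.0/36.0)^0.312 = (2.4167)^0.312 = 1.31693
Power-density ratio: P_B/P_A = (V_B/V_A)³ = (1.31693)³ = 2.28397

2.28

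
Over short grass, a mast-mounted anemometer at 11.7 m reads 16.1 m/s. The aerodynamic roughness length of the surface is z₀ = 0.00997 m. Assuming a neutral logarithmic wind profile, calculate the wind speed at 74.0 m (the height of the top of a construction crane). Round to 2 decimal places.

20.30 m/s

Log law: V(z) ∝ ln(z/z₀), so V₂/V₁ = ln(z₂/z₀) / ln(z₁/z₀).
ln(74.0/0.00997) = 8.9122, ln(11.7/0.00997) = 7.0678
V₂ = 16.1 × 8.9122/7.0678 = 16.1 × 1.2610 = 20.3016 m/s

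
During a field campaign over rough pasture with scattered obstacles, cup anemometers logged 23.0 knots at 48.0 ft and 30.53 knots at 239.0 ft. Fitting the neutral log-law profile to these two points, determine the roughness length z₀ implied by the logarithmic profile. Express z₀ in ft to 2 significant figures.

Log law: V(z) ∝ ln(z/z₀). With r = V₁/V₂ = 23.0/30.53 = 0.75336,
r · ln(z₂/z₀) = ln(z₁/z₀) ⇒ ln z₀ = (ln z₁ − r·ln z₂)/(1 − r)
ln z₀ = (3.87120 − 0.75336×5.47646) / 0.24664 = -1.0320
z₀ = exp(-1.0320) = 0.3563 ft

z₀ ≈ 0.36 ft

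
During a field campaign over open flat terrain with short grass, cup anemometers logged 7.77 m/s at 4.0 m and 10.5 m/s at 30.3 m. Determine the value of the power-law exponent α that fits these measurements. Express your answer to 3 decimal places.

Power law: V₂/V₁ = (z₂/z₁)^α ⇒ α = ln(V₂/V₁) / ln(z₂/z₁)
α = ln(10.5/7.77) / ln(30.3/4.0) = ln(1.3514) / ln(7.5750)
  = 0.30111 / 2.02485 = 0.14870

α ≈ 0.149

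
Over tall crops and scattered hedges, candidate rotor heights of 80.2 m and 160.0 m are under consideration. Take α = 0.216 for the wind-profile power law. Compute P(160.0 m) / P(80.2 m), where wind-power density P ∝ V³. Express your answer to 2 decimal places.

Speed ratio: V_B/V_A = (z_B/z_A)^α = (160.0/80.2)^0.216 = (1.9950)^0.216 = 1.16088
Power-density ratio: P_B/P_A = (V_B/V_A)³ = (1.16088)³ = 1.56446

1.56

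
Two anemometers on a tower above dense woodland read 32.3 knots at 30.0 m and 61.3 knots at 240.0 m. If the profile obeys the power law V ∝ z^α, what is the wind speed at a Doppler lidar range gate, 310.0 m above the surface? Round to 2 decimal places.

66.33 knots

First find α: α = ln(V₂/V₁)/ln(z₂/z₁) = ln(61.3/32.3)/ln(240.0/30.0) = 0.64071/2.07944 = 0.3081
Extrapolate from 240.0 m to 310.0 m: V₃ = 61.3 × (310.0/240.0)^0.3081 = 61.3 × 1.0821 = 66.3297 knots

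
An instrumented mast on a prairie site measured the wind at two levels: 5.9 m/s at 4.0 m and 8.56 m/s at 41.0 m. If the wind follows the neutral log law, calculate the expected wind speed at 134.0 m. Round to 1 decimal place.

9.9 m/s

Log law: V ∝ ln(z/z₀). From the pair, with r = V₁/V₂ = 0.68925,
ln z₀ = (ln z₁ − r·ln z₂)/(1 − r) = (1.3863 − 0.68925×3.7136)/0.31075 = -3.7757 → z₀ = 0.02292 m
V₃ = V₁ · ln(z₃/z₀)/ln(z₁/z₀) = 5.9 × 8.6736/5.1620 = 9.9136 m/s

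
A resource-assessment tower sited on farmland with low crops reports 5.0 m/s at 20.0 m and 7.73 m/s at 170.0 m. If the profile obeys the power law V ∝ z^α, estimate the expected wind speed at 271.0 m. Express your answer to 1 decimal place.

8.5 m/s

First find α: α = ln(V₂/V₁)/ln(z₂/z₁) = ln(7.73/5.0)/ln(170.0/20.0) = 0.43567/2.14007 = 0.2036
Extrapolate from 170.0 m to 271.0 m: V₃ = 7.73 × (271.0/170.0)^0.2036 = 7.73 × 1.0996 = 8.4998 m/s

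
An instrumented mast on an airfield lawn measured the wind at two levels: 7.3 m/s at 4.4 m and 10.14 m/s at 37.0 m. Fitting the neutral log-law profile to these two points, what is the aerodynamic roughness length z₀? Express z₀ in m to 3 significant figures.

Log law: V(z) ∝ ln(z/z₀). With r = V₁/V₂ = 7.3/10.14 = 0.71992,
r · ln(z₂/z₀) = ln(z₁/z₀) ⇒ ln z₀ = (ln z₁ − r·ln z₂)/(1 − r)
ln z₀ = (1.48160 − 0.71992×3.61092) / 0.28008 = -3.9916
z₀ = exp(-3.9916) = 0.01847 m

z₀ ≈ 0.0185 m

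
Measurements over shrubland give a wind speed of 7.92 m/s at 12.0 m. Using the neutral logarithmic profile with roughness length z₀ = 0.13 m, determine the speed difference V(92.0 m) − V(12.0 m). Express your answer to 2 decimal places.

Log law: V₂ = V₁ · ln(z₂/z₀)/ln(z₁/z₀) = 7.92 × 6.5620/4.5251 = 11.4850 m/s
ΔV = 11.4850 − 7.92 = 3.5650 m/s

3.57 m/s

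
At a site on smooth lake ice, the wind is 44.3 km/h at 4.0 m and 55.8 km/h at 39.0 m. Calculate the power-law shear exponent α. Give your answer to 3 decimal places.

α ≈ 0.101

Power law: V₂/V₁ = (z₂/z₁)^α ⇒ α = ln(V₂/V₁) / ln(z₂/z₁)
α = ln(55.8/44.3) / ln(39.0/4.0) = ln(1.2596) / ln(9.7500)
  = 0.23079 / 2.27727 = 0.10134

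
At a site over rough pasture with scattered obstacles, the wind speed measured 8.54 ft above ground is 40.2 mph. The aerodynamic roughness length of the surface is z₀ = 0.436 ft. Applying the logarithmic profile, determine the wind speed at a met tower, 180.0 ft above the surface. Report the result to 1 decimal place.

Log law: V(z) ∝ ln(z/z₀), so V₂/V₁ = ln(z₂/z₀) / ln(z₁/z₀).
ln(180.0/0.436) = 6.0231, ln(8.54/0.436) = 2.9749
V₂ = 40.2 × 6.0231/2.9749 = 40.2 × 2.0246 = 81.3908 mph

81.4 mph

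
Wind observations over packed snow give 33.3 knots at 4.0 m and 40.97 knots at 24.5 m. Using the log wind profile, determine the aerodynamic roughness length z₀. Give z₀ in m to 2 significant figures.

Log law: V(z) ∝ ln(z/z₀). With r = V₁/V₂ = 33.3/40.97 = 0.81279,
r · ln(z₂/z₀) = ln(z₁/z₀) ⇒ ln z₀ = (ln z₁ − r·ln z₂)/(1 − r)
ln z₀ = (1.38629 − 0.81279×3.19867) / 0.18721 = -6.4823
z₀ = exp(-6.4823) = 0.001530 m

z₀ ≈ 0.0015 m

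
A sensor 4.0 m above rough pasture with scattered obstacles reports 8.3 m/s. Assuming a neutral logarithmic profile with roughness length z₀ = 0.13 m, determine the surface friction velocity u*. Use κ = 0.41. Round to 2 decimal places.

u* ≈ 0.99 m/s

Log law: V(z) = (u*/κ) · ln(z/z₀) ⇒ u* = κ · V / ln(z/z₀)
u* = 0.41 × 8.3 / ln(4.0/0.13) = 0.41 × 8.3 / 3.4265
   = 3.4030 / 3.4265 = 0.9931 m/s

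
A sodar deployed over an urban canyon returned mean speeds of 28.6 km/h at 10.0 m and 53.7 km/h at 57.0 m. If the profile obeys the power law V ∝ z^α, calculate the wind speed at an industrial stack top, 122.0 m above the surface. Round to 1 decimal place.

First find α: α = ln(V₂/V₁)/ln(z₂/z₁) = ln(53.7/28.6)/ln(57.0/10.0) = 0.63001/1.74047 = 0.3620
Extrapolate from 57.0 m to 122.0 m: V₃ = 53.7 × (122.0/57.0)^0.3620 = 53.7 × 1.3171 = 70.7297 km/h

70.7 km/h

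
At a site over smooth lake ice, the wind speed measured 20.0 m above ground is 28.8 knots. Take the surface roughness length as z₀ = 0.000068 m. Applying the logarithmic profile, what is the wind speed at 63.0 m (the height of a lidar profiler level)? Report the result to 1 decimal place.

31.4 knots

Log law: V(z) ∝ ln(z/z₀), so V₂/V₁ = ln(z₂/z₀) / ln(z₁/z₀).
ln(63.0/0.000068) = 13.7391, ln(20.0/0.000068) = 12.5917
V₂ = 28.8 × 13.7391/12.5917 = 28.8 × 1.0911 = 31.4244 knots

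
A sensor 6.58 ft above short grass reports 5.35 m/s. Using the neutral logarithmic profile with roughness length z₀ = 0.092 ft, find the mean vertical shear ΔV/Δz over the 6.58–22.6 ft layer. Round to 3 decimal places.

Log law: V₂ = V₁ · ln(z₂/z₀)/ln(z₁/z₀) = 5.35 × 5.5039/4.2700 = 6.8960 m/s
ΔV/Δz = (6.8960 − 5.35)/(22.6 − 6.58) = 1.5460/16.0200 = 0.09650 m/s/ft

0.097 m/s/ft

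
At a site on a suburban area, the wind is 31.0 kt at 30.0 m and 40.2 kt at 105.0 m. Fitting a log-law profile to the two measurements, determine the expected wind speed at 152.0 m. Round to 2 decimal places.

42.92 kt

Log law: V ∝ ln(z/z₀). From the pair, with r = V₁/V₂ = 0.77114,
ln z₀ = (ln z₁ − r·ln z₂)/(1 − r) = (3.4012 − 0.77114×4.6540)/0.22886 = -0.8201 → z₀ = 0.4404 m
V₃ = V₁ · ln(z₃/z₀)/ln(z₁/z₀) = 31.0 × 5.8439/4.2213 = 42.9166 kt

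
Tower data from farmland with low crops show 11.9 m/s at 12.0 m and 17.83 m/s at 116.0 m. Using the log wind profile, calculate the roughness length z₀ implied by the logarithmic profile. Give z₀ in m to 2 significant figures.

Log law: V(z) ∝ ln(z/z₀). With r = V₁/V₂ = 11.9/17.83 = 0.66741,
r · ln(z₂/z₀) = ln(z₁/z₀) ⇒ ln z₀ = (ln z₁ − r·ln z₂)/(1 − r)
ln z₀ = (2.48491 − 0.66741×4.75359) / 0.33259 = -2.0678
z₀ = exp(-2.0678) = 0.1265 m

z₀ ≈ 0.13 m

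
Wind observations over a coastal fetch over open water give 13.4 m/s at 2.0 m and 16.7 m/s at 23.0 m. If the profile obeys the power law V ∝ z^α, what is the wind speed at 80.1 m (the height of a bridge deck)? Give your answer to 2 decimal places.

First find α: α = ln(V₂/V₁)/ln(z₂/z₁) = ln(16.7/13.4)/ln(23.0/2.0) = 0.22015/2.44235 = 0.0901
Extrapolate from 23.0 m to 80.1 m: V₃ = 16.7 × (80.1/23.0)^0.0901 = 16.7 × 1.1190 = 18.6880 m/s

18.69 m/s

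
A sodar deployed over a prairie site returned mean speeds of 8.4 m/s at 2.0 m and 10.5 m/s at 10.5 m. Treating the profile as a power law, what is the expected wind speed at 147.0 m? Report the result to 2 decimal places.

14.98 m/s

First find α: α = ln(V₂/V₁)/ln(z₂/z₁) = ln(10.5/8.4)/ln(10.5/2.0) = 0.22314/1.65823 = 0.1346
Extrapolate from 10.5 m to 147.0 m: V₃ = 10.5 × (147.0/10.5)^0.1346 = 10.5 × 1.4264 = 14.9769 m/s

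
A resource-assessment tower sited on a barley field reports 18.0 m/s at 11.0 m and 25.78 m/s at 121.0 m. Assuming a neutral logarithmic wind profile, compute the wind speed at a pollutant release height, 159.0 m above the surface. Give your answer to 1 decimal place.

26.7 m/s

Log law: V ∝ ln(z/z₀). From the pair, with r = V₁/V₂ = 0.69822,
ln z₀ = (ln z₁ − r·ln z₂)/(1 − r) = (2.3979 − 0.69822×4.7958)/0.30178 = -3.1499 → z₀ = 0.04285 m
V₃ = V₁ · ln(z₃/z₀)/ln(z₁/z₀) = 18.0 × 8.2188/5.5478 = 26.6661 m/s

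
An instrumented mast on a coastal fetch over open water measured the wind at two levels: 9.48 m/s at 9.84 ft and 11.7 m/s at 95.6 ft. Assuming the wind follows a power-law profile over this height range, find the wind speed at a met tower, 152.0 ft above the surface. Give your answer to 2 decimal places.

First find α: α = ln(V₂/V₁)/ln(z₂/z₁) = ln(11.7/9.48)/ln(95.6/9.84) = 0.21040/2.27372 = 0.0925
Extrapolate from 95.6 ft to 152.0 ft: V₃ = 11.7 × (152.0/95.6)^0.0925 = 11.7 × 1.0438 = 12.2130 m/s

12.21 m/s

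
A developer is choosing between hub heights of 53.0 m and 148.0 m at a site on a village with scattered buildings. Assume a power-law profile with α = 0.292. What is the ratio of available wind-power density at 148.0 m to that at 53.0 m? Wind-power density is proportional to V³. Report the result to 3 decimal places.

Speed ratio: V_B/V_A = (z_B/z_A)^α = (148.0/53.0)^0.292 = (2.7925)^0.292 = 1.34967
Power-density ratio: P_B/P_A = (V_B/V_A)³ = (1.34967)³ = 2.45858

2.459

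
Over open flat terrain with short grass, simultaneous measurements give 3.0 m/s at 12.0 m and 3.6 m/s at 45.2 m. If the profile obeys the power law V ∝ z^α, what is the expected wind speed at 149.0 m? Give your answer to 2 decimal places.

First find α: α = ln(V₂/V₁)/ln(z₂/z₁) = ln(3.6/3.0)/ln(45.2/12.0) = 0.18232/1.32619 = 0.1375
Extrapolate from 45.2 m to 149.0 m: V₃ = 3.6 × (149.0/45.2)^0.1375 = 3.6 × 1.1782 = 4.2415 m/s

4.24 m/s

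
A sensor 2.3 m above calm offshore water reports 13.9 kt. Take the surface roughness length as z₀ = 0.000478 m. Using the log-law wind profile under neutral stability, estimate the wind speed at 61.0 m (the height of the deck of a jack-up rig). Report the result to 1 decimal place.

Log law: V(z) ∝ ln(z/z₀), so V₂/V₁ = ln(z₂/z₀) / ln(z₁/z₀).
ln(61.0/0.000478) = 11.7568, ln(2.3/0.000478) = 8.4788
V₂ = 13.9 × 11.7568/8.4788 = 13.9 × 1.3866 = 19.2738 kt

19.3 kt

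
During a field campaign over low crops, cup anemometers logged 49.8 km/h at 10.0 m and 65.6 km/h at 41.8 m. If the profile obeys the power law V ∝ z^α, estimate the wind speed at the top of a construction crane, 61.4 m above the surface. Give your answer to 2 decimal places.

First find α: α = ln(V₂/V₁)/ln(z₂/z₁) = ln(65.6/49.8)/ln(41.8/10.0) = 0.27556/1.43031 = 0.1927
Extrapolate from 41.8 m to 61.4 m: V₃ = 65.6 × (61.4/41.8)^0.1927 = 65.6 × 1.0769 = 70.6441 km/h

70.64 km/h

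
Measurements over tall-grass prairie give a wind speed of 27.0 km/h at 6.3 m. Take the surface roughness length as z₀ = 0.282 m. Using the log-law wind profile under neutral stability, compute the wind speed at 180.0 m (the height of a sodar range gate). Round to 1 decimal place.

Log law: V(z) ∝ ln(z/z₀), so V₂/V₁ = ln(z₂/z₀) / ln(z₁/z₀).
ln(180.0/0.282) = 6.4588, ln(6.3/0.282) = 3.1064
V₂ = 27.0 × 6.4588/3.1064 = 27.0 × 2.0792 = 56.1382 km/h

56.1 km/h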